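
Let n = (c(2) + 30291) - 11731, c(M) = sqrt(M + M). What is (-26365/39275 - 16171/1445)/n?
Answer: -13464269/21068751695 ≈ -0.00063906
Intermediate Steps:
c(M) = sqrt(2)*sqrt(M) (c(M) = sqrt(2*M) = sqrt(2)*sqrt(M))
n = 18562 (n = (sqrt(2)*sqrt(2) + 30291) - 11731 = (2 + 30291) - 11731 = 30293 - 11731 = 18562)
(-26365/39275 - 16171/1445)/n = (-26365/39275 - 16171/1445)/18562 = (-26365*1/39275 - 16171*1/1445)*(1/18562) = (-5273/7855 - 16171/1445)*(1/18562) = -26928538/2270095*1/18562 = -13464269/21068751695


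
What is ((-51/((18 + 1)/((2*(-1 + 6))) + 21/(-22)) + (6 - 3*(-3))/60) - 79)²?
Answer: 2975625/169 ≈ 17607.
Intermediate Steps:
((-51/((18 + 1)/((2*(-1 + 6))) + 21/(-22)) + (6 - 3*(-3))/60) - 79)² = ((-51/(19/((2*5)) + 21*(-1/22)) + (6 + 9)*(1/60)) - 79)² = ((-51/(19/10 - 21/22) + 15*(1/60)) - 79)² = ((-51/(19*(⅒) - 21/22) + ¼) - 79)² = ((-51/(19/10 - 21/22) + ¼) - 79)² = ((-51/52/55 + ¼) - 79)² = ((-51*55/52 + ¼) - 79)² = ((-2805/52 + ¼) - 79)² = (-698/13 - 79)² = (-1725/13)² = 2975625/169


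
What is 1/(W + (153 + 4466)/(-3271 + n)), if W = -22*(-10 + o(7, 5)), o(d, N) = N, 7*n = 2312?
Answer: 20585/2232017 ≈ 0.0092226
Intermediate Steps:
n = 2312/7 (n = (⅐)*2312 = 2312/7 ≈ 330.29)
W = 110 (W = -22*(-10 + 5) = -22*(-5) = 110)
1/(W + (153 + 4466)/(-3271 + n)) = 1/(110 + (153 + 4466)/(-3271 + 2312/7)) = 1/(110 + 4619/(-20585/7)) = 1/(110 + 4619*(-7/20585)) = 1/(110 - 32333/20585) = 1/(2232017/20585) = 20585/2232017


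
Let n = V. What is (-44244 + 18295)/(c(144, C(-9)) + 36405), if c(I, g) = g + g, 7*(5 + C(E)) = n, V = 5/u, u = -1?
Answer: -181643/254755 ≈ -0.71301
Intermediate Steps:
V = -5 (V = 5/(-1) = 5*(-1) = -5)
n = -5
C(E) = -40/7 (C(E) = -5 + (1/7)*(-5) = -5 - 5/7 = -40/7)
c(I, g) = 2*g
(-44244 + 18295)/(c(144, C(-9)) + 36405) = (-44244 + 18295)/(2*(-40/7) + 36405) = -25949/(-80/7 + 36405) = -25949/254755/7 = -25949*7/254755 = -181643/254755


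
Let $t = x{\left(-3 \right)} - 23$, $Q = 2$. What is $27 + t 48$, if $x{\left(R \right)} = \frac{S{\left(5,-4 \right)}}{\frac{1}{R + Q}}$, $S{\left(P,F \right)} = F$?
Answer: $-885$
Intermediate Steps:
$x{\left(R \right)} = -8 - 4 R$ ($x{\left(R \right)} = - \frac{4}{\frac{1}{R + 2}} = - \frac{4}{\frac{1}{2 + R}} = - 4 \left(2 + R\right) = -8 - 4 R$)
$t = -19$ ($t = \left(-8 - -12\right) - 23 = \left(-8 + 12\right) - 23 = 4 - 23 = -19$)
$27 + t 48 = 27 - 912 = -885$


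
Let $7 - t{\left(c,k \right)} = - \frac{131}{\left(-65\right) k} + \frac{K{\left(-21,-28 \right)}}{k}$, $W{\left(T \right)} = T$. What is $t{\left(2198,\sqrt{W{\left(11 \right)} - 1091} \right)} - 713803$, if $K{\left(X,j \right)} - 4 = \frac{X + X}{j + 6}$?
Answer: $-713796 + \frac{2833 i \sqrt{30}}{64350} \approx -7.138 \cdot 10^{5} + 0.24113 i$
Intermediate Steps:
$K{\left(X,j \right)} = 4 + \frac{2 X}{6 + j}$ ($K{\left(X,j \right)} = 4 + \frac{X + X}{j + 6} = 4 + \frac{2 X}{6 + j}$)
$t{\left(c,k \right)} = 7 - \frac{5666}{715 k}$ ($t{\left(c,k \right)} = 7 - \left(- \frac{131}{\left(-65\right) k} + \frac{2 \frac{1}{6 - 28} \left(12 - 21 + 2 \left(-28\right)\right)}{k}\right) = 7 - \left(- 131 \left(- \frac{1}{65 k}\right) + \frac{2 \frac{1}{-22} \left(12 - 21 - 56\right)}{k}\right) = 7 - \left(\frac{131}{65 k} + \frac{2 \left(- \frac{1}{22}\right) \left(-65\right)}{k}\right) = 7 - \left(\frac{131}{65 k} + \frac{65}{11 k}\right) = 7 - \frac{5666}{715 k}$)
$t{\left(2198,\sqrt{W{\left(11 \right)} - 1091} \right)} - 713803 = \left(7 - \frac{5666}{715 \sqrt{11 - 1091}}\right) - 713803 = \left(7 - \frac{5666}{715 \sqrt{-1080}}\right) - 713803 = \left(7 - \frac{5666}{715 \cdot 6 i \sqrt{30}}\right) - 713803 = \left(7 - \frac{5666 \left(- \frac{i \sqrt{30}}{180}\right)}{715}\right) - 713803 = \left(7 + \frac{2833 i \sqrt{30}}{64350}\right) - 713803 = -713796 + \frac{2833 i \sqrt{30}}{64350}$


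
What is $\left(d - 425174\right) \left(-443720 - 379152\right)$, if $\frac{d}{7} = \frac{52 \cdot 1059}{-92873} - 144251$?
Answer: $\frac{109661462490970408}{92873} \approx 1.1808 \cdot 10^{12}$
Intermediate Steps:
$d = - \frac{93779547337}{92873}$ ($d = 7 \left(\frac{52 \cdot 1059}{-92873} - 144251\right) = 7 \left(55068 \left(- \frac{1}{92873}\right) - 144251\right) = 7 \left(- \frac{55068}{92873} - 144251\right) = 7 \left(- \frac{13397078191}{92873}\right) = - \frac{93779547337}{92873} \approx -1.0098 \cdot 10^{6}$)
$\left(d - 425174\right) \left(-443720 - 379152\right) = \left(- \frac{93779547337}{92873} - 425174\right) \left(-443720 - 379152\right) = \left(- \frac{133266732239}{92873}\right) \left(-822872\right) = \frac{109661462490970408}{92873}$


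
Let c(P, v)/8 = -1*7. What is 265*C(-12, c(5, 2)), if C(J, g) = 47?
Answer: 12455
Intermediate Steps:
c(P, v) = -56 (c(P, v) = 8*(-1*7) = 8*(-7) = -56)
265*C(-12, c(5, 2)) = 265*47 = 12455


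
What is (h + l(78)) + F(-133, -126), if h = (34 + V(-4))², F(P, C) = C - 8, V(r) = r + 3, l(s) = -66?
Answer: 889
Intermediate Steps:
V(r) = 3 + r
F(P, C) = -8 + C
h = 1089 (h = (34 + (3 - 4))² = (34 - 1)² = 33² = 1089)
(h + l(78)) + F(-133, -126) = (1089 - 66) + (-8 - 126) = 1023 - 134 = 889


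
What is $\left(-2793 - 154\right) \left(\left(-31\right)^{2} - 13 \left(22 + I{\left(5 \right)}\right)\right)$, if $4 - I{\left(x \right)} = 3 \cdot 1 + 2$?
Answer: $-2027536$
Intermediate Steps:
$I{\left(x \right)} = -1$ ($I{\left(x \right)} = 4 - \left(3 \cdot 1 + 2\right) = 4 - \left(3 + 2\right) = 4 - 5 = -1$)
$\left(-2793 - 154\right) \left(\left(-31\right)^{2} - 13 \left(22 + I{\left(5 \right)}\right)\right) = \left(-2793 - 154\right) \left(\left(-31\right)^{2} - 13 \left(22 - 1\right)\right) = - 2947 \left(961 - 273\right) = \left(-2947\right) 688 = -2027536$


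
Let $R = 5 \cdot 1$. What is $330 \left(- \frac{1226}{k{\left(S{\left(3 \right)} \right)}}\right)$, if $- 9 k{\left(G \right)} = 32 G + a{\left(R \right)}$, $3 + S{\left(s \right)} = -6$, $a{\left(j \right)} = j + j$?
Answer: $- \frac{1820610}{139} \approx -13098.0$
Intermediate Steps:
$R = 5$
$a{\left(j \right)} = 2 j$
$S{\left(s \right)} = -9$ ($S{\left(s \right)} = -3 - 6 = -9$)
$k{\left(G \right)} = - \frac{10}{9} - \frac{32 G}{9}$ ($k{\left(G \right)} = - \frac{32 G + 2 \cdot 5}{9} = - \frac{32 G + 10}{9} = - \frac{10 + 32 G}{9} = - \frac{10}{9} - \frac{32 G}{9}$)
$330 \left(- \frac{1226}{k{\left(S{\left(3 \right)} \right)}}\right) = 330 \left(- \frac{1226}{- \frac{10}{9} - -32}\right) = 330 \left(- \frac{1226}{- \frac{10}{9} + 32}\right) = 330 \left(- \frac{1226}{\frac{278}{9}}\right) = 330 \left(\left(-1226\right) \frac{9}{278}\right) = 330 \left(- \frac{5517}{139}\right) = - \frac{1820610}{139}$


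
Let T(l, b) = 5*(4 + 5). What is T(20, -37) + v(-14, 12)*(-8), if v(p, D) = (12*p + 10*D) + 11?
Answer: 341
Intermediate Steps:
T(l, b) = 45 (T(l, b) = 5*9 = 45)
v(p, D) = 11 + 10*D + 12*p (v(p, D) = (10*D + 12*p) + 11 = 11 + 10*D + 12*p)
T(20, -37) + v(-14, 12)*(-8) = 45 + (11 + 10*12 + 12*(-14))*(-8) = 45 + (11 + 120 - 168)*(-8) = 45 - 37*(-8) = 45 + 296 = 341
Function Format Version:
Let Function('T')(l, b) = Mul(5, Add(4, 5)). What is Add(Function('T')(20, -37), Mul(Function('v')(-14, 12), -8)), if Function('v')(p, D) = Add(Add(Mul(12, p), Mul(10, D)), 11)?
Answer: 341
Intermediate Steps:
Function('T')(l, b) = 45 (Function('T')(l, b) = Mul(5, 9) = 45)
Function('v')(p, D) = Add(11, Mul(10, D), Mul(12, p)) (Function('v')(p, D) = Add(Add(Mul(10, D), Mul(12, p)), 11) = Add(11, Mul(10, D), Mul(12, p)))
Add(Function('T')(20, -37), Mul(Function('v')(-14, 12), -8)) = Add(45, Mul(Add(11, Mul(10, 12), Mul(12, -14)), -8)) = Add(45, Mul(Add(11, 120, -168), -8)) = Add(45, Mul(-37, -8)) = Add(45, 296) = 341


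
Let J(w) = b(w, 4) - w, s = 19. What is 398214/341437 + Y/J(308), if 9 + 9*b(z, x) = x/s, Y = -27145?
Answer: 321184039221/3607964779 ≈ 89.021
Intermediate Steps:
b(z, x) = -1 + x/171 (b(z, x) = -1 + (x/19)/9 = -1 + x/171)
J(w) = -167/171 - w (J(w) = (-1 + (1/171)*4) - w = (-1 + 4/171) - w = -167/171 - w)
398214/341437 + Y/J(308) = 398214/341437 - 27145/(-167/171 - 1*308) = 398214*(1/341437) - 27145/(-167/171 - 308) = 398214/341437 - 27145/(-52835/171) = 398214/341437 - 27145*(-171/52835) = 398214/341437 + 928359/10567 = 321184039221/3607964779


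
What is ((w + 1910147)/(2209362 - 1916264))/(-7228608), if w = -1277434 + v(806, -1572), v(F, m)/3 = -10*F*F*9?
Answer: 174769007/2118690547584 ≈ 8.2489e-5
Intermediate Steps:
v(F, m) = -270*F² (v(F, m) = 3*(-10*F*F*9) = 3*(-10*F²*9) = 3*(-90*F²) = -270*F²)
w = -176679154 (w = -1277434 - 270*806² = -1277434 - 270*649636 = -1277434 - 175401720 = -176679154)
((w + 1910147)/(2209362 - 1916264))/(-7228608) = ((-176679154 + 1910147)/(2209362 - 1916264))/(-7228608) = -174769007/293098*(-1/7228608) = 174769007/2118690547584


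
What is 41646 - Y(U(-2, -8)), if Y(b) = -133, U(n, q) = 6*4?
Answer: 41779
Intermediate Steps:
U(n, q) = 24
41646 - Y(U(-2, -8)) = 41646 - 1*(-133) = 41646 + 133 = 41779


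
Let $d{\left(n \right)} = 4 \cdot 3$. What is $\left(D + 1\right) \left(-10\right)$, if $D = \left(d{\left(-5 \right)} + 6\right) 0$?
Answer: $-10$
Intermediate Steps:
$d{\left(n \right)} = 12$
$D = 0$ ($D = \left(12 + 6\right) 0 = 18 \cdot 0 = 0$)
$\left(D + 1\right) \left(-10\right) = \left(0 + 1\right) \left(-10\right) = 1 \left(-10\right) = -10$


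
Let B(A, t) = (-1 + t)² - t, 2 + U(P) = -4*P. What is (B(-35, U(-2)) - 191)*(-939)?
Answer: 161508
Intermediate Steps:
U(P) = -2 - 4*P
(B(-35, U(-2)) - 191)*(-939) = (((-1 + (-2 - 4*(-2)))² - (-2 - 4*(-2))) - 191)*(-939) = (((-1 + (-2 + 8))² - (-2 + 8)) - 191)*(-939) = (((-1 + 6)² - 1*6) - 191)*(-939) = ((5² - 6) - 191)*(-939) = ((25 - 6) - 191)*(-939) = (19 - 191)*(-939) = -172*(-939) = 161508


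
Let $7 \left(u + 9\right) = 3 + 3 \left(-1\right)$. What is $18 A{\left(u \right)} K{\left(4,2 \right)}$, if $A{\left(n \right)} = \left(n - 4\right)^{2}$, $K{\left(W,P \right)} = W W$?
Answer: $48672$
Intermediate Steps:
$u = -9$ ($u = -9 + \frac{3 + 3 \left(-1\right)}{7} = -9 + \frac{3 - 3}{7} = -9 + \frac{1}{7} \cdot 0 = -9 + 0 = -9$)
$K{\left(W,P \right)} = W^{2}$
$A{\left(n \right)} = \left(-4 + n\right)^{2}$
$18 A{\left(u \right)} K{\left(4,2 \right)} = 18 \left(-4 - 9\right)^{2} \cdot 4^{2} = 18 \left(-13\right)^{2} \cdot 16 = 18 \cdot 169 \cdot 16 = 3042 \cdot 16 = 48672$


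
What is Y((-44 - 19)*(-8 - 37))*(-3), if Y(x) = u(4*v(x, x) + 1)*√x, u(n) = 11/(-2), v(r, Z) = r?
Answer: 297*√35/2 ≈ 878.54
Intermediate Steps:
u(n) = -11/2 (u(n) = 11*(-½) = -11/2)
Y(x) = -11*√x/2
Y((-44 - 19)*(-8 - 37))*(-3) = -11*9*√35/2*(-3) = -99*√35/2*(-3) = 297*√35/2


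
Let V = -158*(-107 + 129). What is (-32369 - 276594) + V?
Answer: -312439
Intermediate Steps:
V = -3476 (V = -158*22 = -3476)
(-32369 - 276594) + V = (-32369 - 276594) - 3476 = -308963 - 3476 = -312439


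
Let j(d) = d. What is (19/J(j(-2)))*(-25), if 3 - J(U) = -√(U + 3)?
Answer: -475/4 ≈ -118.75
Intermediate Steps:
J(U) = 3 + √(3 + U) (J(U) = 3 - (-1)*√(U + 3) = 3 - (-1)*√(3 + U) = 3 + √(3 + U))
(19/J(j(-2)))*(-25) = (19/(3 + √(3 - 2)))*(-25) = (19/(3 + √1))*(-25) = (19/(3 + 1))*(-25) = (19/4)*(-25) = -475/4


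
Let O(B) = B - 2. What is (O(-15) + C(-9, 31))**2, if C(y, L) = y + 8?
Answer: 324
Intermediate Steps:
O(B) = -2 + B
C(y, L) = 8 + y
(O(-15) + C(-9, 31))**2 = ((-2 - 15) + (8 - 9))**2 = (-17 - 1)**2 = (-18)**2 = 324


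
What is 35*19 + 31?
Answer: 696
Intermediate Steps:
35*19 + 31 = 665 + 31 = 696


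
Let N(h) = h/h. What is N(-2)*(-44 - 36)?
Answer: -80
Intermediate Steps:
N(h) = 1
N(-2)*(-44 - 36) = 1*(-44 - 36) = 1*(-80) = -80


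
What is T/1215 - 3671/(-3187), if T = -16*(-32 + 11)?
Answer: 1843699/1290735 ≈ 1.4284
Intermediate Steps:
T = 336 (T = -16*(-21) = 336)
T/1215 - 3671/(-3187) = 336/1215 - 3671/(-3187) = 336*(1/1215) - 3671*(-1/3187) = 112/405 + 3671/3187 = 1843699/1290735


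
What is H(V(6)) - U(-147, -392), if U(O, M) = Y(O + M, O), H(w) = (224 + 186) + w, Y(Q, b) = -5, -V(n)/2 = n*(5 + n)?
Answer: 283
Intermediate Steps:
V(n) = -2*n*(5 + n)
H(w) = 410 + w
U(O, M) = -5
H(V(6)) - U(-147, -392) = (410 - 2*6*(5 + 6)) - 1*(-5) = (410 - 2*6*11) + 5 = (410 - 132) + 5 = 278 + 5 = 283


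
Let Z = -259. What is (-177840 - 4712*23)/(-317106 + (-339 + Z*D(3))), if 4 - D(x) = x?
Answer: 35777/39713 ≈ 0.90089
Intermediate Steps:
D(x) = 4 - x
(-177840 - 4712*23)/(-317106 + (-339 + Z*D(3))) = (-177840 - 4712*23)/(-317106 + (-339 - 259*(4 - 1*3))) = (-177840 - 108376)/(-317106 + (-339 - 259*(4 - 3))) = -286216/(-317106 + (-339 - 259*1)) = -286216/(-317106 + (-339 - 259)) = -286216/(-317106 - 598) = -286216/(-317704) = -286216*(-1/317704) = 35777/39713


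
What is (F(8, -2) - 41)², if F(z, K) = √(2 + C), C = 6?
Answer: 1689 - 164*√2 ≈ 1457.1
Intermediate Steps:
F(z, K) = 2*√2 (F(z, K) = √(2 + 6) = √8 = 2*√2)
(F(8, -2) - 41)² = (2*√2 - 41)² = (-41 + 2*√2)²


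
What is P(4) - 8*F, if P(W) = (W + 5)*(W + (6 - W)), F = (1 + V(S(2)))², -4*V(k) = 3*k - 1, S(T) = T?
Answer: 107/2 ≈ 53.500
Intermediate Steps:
V(k) = ¼ - 3*k/4 (V(k) = -(3*k - 1)/4 = -(-1 + 3*k)/4 = ¼ - 3*k/4)
F = 1/16 (F = (1 + (¼ - ¾*2))² = (1 + (¼ - 3/2))² = (1 - 5/4)² = (-¼)² = 1/16 ≈ 0.062500)
P(W) = 30 + 6*W (P(W) = (5 + W)*6 = 30 + 6*W)
P(4) - 8*F = (30 + 6*4) - 8*1/16 = (30 + 24) - ½ = 54 - ½ = 107/2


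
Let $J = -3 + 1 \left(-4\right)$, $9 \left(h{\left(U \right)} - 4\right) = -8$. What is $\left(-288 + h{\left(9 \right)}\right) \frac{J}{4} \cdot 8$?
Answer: $\frac{35896}{9} \approx 3988.4$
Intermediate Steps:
$h{\left(U \right)} = \frac{28}{9}$ ($h{\left(U \right)} = 4 + \frac{1}{9} \left(-8\right) = 4 - \frac{8}{9} = \frac{28}{9}$)
$J = -7$ ($J = -3 - 4 = -7$)
$\left(-288 + h{\left(9 \right)}\right) \frac{J}{4} \cdot 8 = \left(-288 + \frac{28}{9}\right) \frac{1}{4} \left(-7\right) 8 = - \frac{2564 \cdot \frac{1}{4} \left(-7\right) 8}{9} = - \frac{2564 \left(\left(- \frac{7}{4}\right) 8\right)}{9} = \left(- \frac{2564}{9}\right) \left(-14\right) = \frac{35896}{9}$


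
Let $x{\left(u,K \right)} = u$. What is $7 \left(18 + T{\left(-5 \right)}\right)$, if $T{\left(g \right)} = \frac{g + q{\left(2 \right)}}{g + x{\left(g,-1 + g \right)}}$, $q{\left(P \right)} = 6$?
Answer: $\frac{1253}{10} \approx 125.3$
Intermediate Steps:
$T{\left(g \right)} = \frac{6 + g}{2 g}$ ($T{\left(g \right)} = \frac{g + 6}{g + g} = \frac{6 + g}{2 g}$)
$7 \left(18 + T{\left(-5 \right)}\right) = 7 \left(18 + \frac{6 - 5}{2 \left(-5\right)}\right) = 7 \left(18 + \frac{1}{2} \left(- \frac{1}{5}\right) 1\right) = 7 \left(18 - \frac{1}{10}\right) = 7 \cdot \frac{179}{10} = \frac{1253}{10}$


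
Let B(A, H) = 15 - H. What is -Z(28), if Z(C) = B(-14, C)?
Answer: 13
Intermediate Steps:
Z(C) = 15 - C
-Z(28) = -(15 - 1*28) = -(15 - 28) = -1*(-13) = 13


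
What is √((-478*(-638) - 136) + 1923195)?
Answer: √2228023 ≈ 1492.7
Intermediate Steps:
√((-478*(-638) - 136) + 1923195) = √((304964 - 136) + 1923195) = √(304828 + 1923195) = √2228023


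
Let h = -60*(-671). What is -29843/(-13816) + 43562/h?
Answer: 40984813/12641640 ≈ 3.2421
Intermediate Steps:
h = 40260
-29843/(-13816) + 43562/h = -29843/(-13816) + 43562/40260 = -29843*(-1/13816) + 43562*(1/40260) = 2713/1256 + 21781/20130 = 40984813/12641640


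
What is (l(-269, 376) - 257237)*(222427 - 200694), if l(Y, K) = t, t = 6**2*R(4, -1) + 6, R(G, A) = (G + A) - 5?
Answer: -5591966099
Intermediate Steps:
R(G, A) = -5 + A + G (R(G, A) = (A + G) - 5 = -5 + A + G)
t = -66 (t = 6**2*(-5 - 1 + 4) + 6 = 36*(-2) + 6 = -72 + 6 = -66)
l(Y, K) = -66
(l(-269, 376) - 257237)*(222427 - 200694) = (-66 - 257237)*(222427 - 200694) = -257303*21733 = -5591966099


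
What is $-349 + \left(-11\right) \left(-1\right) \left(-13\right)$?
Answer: $-492$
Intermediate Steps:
$-349 + \left(-11\right) \left(-1\right) \left(-13\right) = -349 + 11 \left(-13\right) = -349 - 143 = -492$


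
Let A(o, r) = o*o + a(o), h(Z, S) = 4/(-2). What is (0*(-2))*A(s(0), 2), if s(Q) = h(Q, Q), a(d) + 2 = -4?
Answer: 0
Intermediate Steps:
a(d) = -6 (a(d) = -2 - 4 = -6)
h(Z, S) = -2 (h(Z, S) = 4*(-½) = -2)
s(Q) = -2
A(o, r) = -6 + o² (A(o, r) = o*o - 6 = o² - 6 = -6 + o²)
(0*(-2))*A(s(0), 2) = (0*(-2))*(-6 + (-2)²) = 0*(-6 + 4) = 0*(-2) = 0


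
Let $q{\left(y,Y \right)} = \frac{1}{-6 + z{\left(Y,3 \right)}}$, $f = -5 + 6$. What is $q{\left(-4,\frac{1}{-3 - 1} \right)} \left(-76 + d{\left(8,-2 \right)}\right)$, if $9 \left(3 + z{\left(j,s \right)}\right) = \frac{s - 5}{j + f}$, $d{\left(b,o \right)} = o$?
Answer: $\frac{2106}{251} \approx 8.3904$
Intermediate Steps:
$f = 1$
$z{\left(j,s \right)} = -3 + \frac{-5 + s}{9 \left(1 + j\right)}$ ($z{\left(j,s \right)} = -3 + \frac{\left(s - 5\right) \frac{1}{j + 1}}{9} = -3 + \frac{\left(-5 + s\right) \frac{1}{1 + j}}{9} = -3 + \frac{\frac{1}{1 + j} \left(-5 + s\right)}{9} = -3 + \frac{-5 + s}{9 \left(1 + j\right)}$)
$q{\left(y,Y \right)} = \frac{1}{-6 + \frac{-29 - 27 Y}{9 \left(1 + Y\right)}}$ ($q{\left(y,Y \right)} = \frac{1}{-6 + \frac{-32 + 3 - 27 Y}{9 \left(1 + Y\right)}} = \frac{1}{-6 + \frac{-29 - 27 Y}{9 \left(1 + Y\right)}}$)
$q{\left(-4,\frac{1}{-3 - 1} \right)} \left(-76 + d{\left(8,-2 \right)}\right) = \frac{9 \left(-1 - \frac{1}{-3 - 1}\right)}{83 + \frac{81}{-3 - 1}} \left(-76 - 2\right) = \frac{9 \left(-1 - \frac{1}{-4}\right)}{83 + \frac{81}{-4}} \left(-78\right) = \frac{9 \left(-1 - - \frac{1}{4}\right)}{83 + 81 \left(- \frac{1}{4}\right)} \left(-78\right) = \frac{9 \left(-1 + \frac{1}{4}\right)}{83 - \frac{81}{4}} \left(-78\right) = 9 \frac{1}{\frac{251}{4}} \left(- \frac{3}{4}\right) \left(-78\right) = 9 \cdot \frac{4}{251} \left(- \frac{3}{4}\right) \left(-78\right) = \left(- \frac{27}{251}\right) \left(-78\right) = \frac{2106}{251}$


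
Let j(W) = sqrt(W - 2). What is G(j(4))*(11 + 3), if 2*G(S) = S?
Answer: 7*sqrt(2) ≈ 9.8995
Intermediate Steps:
j(W) = sqrt(-2 + W)
G(S) = S/2
G(j(4))*(11 + 3) = (sqrt(-2 + 4)/2)*(11 + 3) = (sqrt(2)/2)*14 = 7*sqrt(2)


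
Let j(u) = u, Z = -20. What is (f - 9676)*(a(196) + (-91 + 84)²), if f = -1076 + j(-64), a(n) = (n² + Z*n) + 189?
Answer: -375682944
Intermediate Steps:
a(n) = 189 + n² - 20*n (a(n) = (n² - 20*n) + 189 = 189 + n² - 20*n)
f = -1140 (f = -1076 - 64 = -1140)
(f - 9676)*(a(196) + (-91 + 84)²) = (-1140 - 9676)*((189 + 196² - 20*196) + (-91 + 84)²) = -10816*((189 + 38416 - 3920) + (-7)²) = -10816*(34685 + 49) = -10816*34734 = -375682944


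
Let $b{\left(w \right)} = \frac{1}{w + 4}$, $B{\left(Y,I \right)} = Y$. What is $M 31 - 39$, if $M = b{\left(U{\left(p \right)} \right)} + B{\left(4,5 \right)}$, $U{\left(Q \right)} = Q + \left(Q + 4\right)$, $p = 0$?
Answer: $\frac{711}{8} \approx 88.875$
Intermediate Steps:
$U{\left(Q \right)} = 4 + 2 Q$ ($U{\left(Q \right)} = Q + \left(4 + Q\right) = 4 + 2 Q$)
$b{\left(w \right)} = \frac{1}{4 + w}$
$M = \frac{33}{8}$ ($M = \frac{1}{4 + \left(4 + 2 \cdot 0\right)} + 4 = \frac{1}{4 + \left(4 + 0\right)} + 4 = \frac{1}{4 + 4} + 4 = \frac{1}{8} + 4 = \frac{33}{8} \approx 4.125$)
$M 31 - 39 = \frac{33}{8} \cdot 31 - 39 = \frac{1023}{8} - 39 = \frac{711}{8}$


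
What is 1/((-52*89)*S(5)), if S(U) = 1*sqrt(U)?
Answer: -sqrt(5)/23140 ≈ -9.6632e-5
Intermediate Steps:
S(U) = sqrt(U)
1/((-52*89)*S(5)) = 1/((-52*89)*sqrt(5)) = 1/(-4628*sqrt(5)) = -sqrt(5)/23140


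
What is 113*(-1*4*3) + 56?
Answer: -1300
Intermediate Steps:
113*(-1*4*3) + 56 = 113*(-4*3) + 56 = 113*(-12) + 56 = -1356 + 56 = -1300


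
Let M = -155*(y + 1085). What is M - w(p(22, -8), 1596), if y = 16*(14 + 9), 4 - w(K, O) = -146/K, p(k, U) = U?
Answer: -900803/4 ≈ -2.2520e+5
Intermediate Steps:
w(K, O) = 4 + 146/K (w(K, O) = 4 - (-146)/K = 4 + 146/K)
y = 368 (y = 16*23 = 368)
M = -225215 (M = -155*(368 + 1085) = -155*1453 = -225215)
M - w(p(22, -8), 1596) = -225215 - (4 + 146/(-8)) = -225215 - (4 + 146*(-⅛)) = -225215 - (4 - 73/4) = -225215 - 1*(-57/4) = -225215 + 57/4 = -900803/4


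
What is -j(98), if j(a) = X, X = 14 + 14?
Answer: -28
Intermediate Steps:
X = 28
j(a) = 28
-j(98) = -1*28 = -28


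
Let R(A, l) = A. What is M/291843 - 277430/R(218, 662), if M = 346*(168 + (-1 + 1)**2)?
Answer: -13492221931/10603629 ≈ -1272.4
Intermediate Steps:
M = 58128 (M = 346*(168 + 0**2) = 346*(168 + 0) = 346*168 = 58128)
M/291843 - 277430/R(218, 662) = 58128/291843 - 277430/218 = 58128*(1/291843) - 277430*1/218 = 19376/97281 - 138715/109 = -13492221931/10603629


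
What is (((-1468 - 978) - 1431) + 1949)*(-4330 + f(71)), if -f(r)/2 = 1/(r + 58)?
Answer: 1076926816/129 ≈ 8.3483e+6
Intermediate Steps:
f(r) = -2/(58 + r) (f(r) = -2/(r + 58) = -2/(58 + r))
(((-1468 - 978) - 1431) + 1949)*(-4330 + f(71)) = (((-1468 - 978) - 1431) + 1949)*(-4330 - 2/(58 + 71)) = ((-2446 - 1431) + 1949)*(-4330 - 2/129) = (-3877 + 1949)*(-4330 - 2*1/129) = -1928*(-4330 - 2/129) = -1928*(-558572/129) = 1076926816/129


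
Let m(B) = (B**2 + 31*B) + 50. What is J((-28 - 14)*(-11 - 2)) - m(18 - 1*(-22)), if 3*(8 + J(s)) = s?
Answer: -2716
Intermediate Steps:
J(s) = -8 + s/3
m(B) = 50 + B**2 + 31*B
J((-28 - 14)*(-11 - 2)) - m(18 - 1*(-22)) = (-8 + ((-28 - 14)*(-11 - 2))/3) - (50 + (18 - 1*(-22))**2 + 31*(18 - 1*(-22))) = (-8 + (-42*(-13))/3) - (50 + (18 + 22)**2 + 31*(18 + 22)) = (-8 + (1/3)*546) - (50 + 40**2 + 31*40) = (-8 + 182) - (50 + 1600 + 1240) = 174 - 1*2890 = 174 - 2890 = -2716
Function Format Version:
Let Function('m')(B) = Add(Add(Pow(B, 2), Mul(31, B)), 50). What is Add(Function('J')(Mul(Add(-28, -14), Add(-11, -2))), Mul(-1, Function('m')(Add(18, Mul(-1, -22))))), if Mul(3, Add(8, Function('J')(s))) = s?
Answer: -2716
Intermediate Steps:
Function('J')(s) = Add(-8, Mul(Rational(1, 3), s))
Function('m')(B) = Add(50, Pow(B, 2), Mul(31, B))
Add(Function('J')(Mul(Add(-28, -14), Add(-11, -2))), Mul(-1, Function('m')(Add(18, Mul(-1, -22))))) = Add(Add(-8, Mul(Rational(1, 3), Mul(Add(-28, -14), Add(-11, -2)))), Mul(-1, Add(50, Pow(Add(18, Mul(-1, -22)), 2), Mul(31, Add(18, Mul(-1, -22)))))) = Add(Add(-8, Mul(Rational(1, 3), Mul(-42, -13))), Mul(-1, Add(50, Pow(Add(18, 22), 2), Mul(31, Add(18, 22))))) = Add(Add(-8, Mul(Rational(1, 3), 546)), Mul(-1, Add(50, Pow(40, 2), Mul(31, 40)))) = Add(Add(-8, 182), Mul(-1, Add(50, 1600, 1240))) = Add(174, Mul(-1, 2890)) = Add(174, -2890) = -2716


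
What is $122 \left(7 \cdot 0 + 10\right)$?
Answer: $1220$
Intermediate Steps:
$122 \left(7 \cdot 0 + 10\right) = 122 \left(0 + 10\right) = 122 \cdot 10 = 1220$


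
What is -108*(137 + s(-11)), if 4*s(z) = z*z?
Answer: -18063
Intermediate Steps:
s(z) = z²/4 (s(z) = (z*z)/4 = z²/4)
-108*(137 + s(-11)) = -108*(137 + (¼)*(-11)²) = -108*(137 + (¼)*121) = -108*(137 + 121/4) = -108*669/4 = -18063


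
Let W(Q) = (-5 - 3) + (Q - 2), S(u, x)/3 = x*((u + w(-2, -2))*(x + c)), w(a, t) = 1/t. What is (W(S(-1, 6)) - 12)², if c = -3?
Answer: 10609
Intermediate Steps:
S(u, x) = 3*x*(-3 + x)*(-½ + u) (S(u, x) = 3*(x*((u + 1/(-2))*(x - 3))) = 3*(x*((u - ½)*(-3 + x))) = 3*(x*((-½ + u)*(-3 + x))) = 3*(x*((-3 + x)*(-½ + u))) = 3*(x*(-3 + x)*(-½ + u)) = 3*x*(-3 + x)*(-½ + u))
W(Q) = -10 + Q (W(Q) = -8 + (-2 + Q) = -10 + Q)
(W(S(-1, 6)) - 12)² = ((-10 + (3/2)*6*(3 - 1*6 - 6*(-1) + 2*(-1)*6)) - 12)² = ((-10 + (3/2)*6*(3 - 6 + 6 - 12)) - 12)² = ((-10 + (3/2)*6*(-9)) - 12)² = ((-10 - 81) - 12)² = (-91 - 12)² = (-103)² = 10609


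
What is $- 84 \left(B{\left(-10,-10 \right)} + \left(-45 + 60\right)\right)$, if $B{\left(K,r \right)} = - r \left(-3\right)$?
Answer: $1260$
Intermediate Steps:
$B{\left(K,r \right)} = 3 r$
$- 84 \left(B{\left(-10,-10 \right)} + \left(-45 + 60\right)\right) = - 84 \left(3 \left(-10\right) + \left(-45 + 60\right)\right) = - 84 \left(-30 + 15\right) = \left(-84\right) \left(-15\right) = 1260$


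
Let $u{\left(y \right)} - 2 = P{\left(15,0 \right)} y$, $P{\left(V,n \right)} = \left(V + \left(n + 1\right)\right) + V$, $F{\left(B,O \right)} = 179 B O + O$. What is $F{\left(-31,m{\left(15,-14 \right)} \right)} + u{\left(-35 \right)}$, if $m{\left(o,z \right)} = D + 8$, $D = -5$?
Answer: $-17727$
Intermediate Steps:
$m{\left(o,z \right)} = 3$ ($m{\left(o,z \right)} = -5 + 8 = 3$)
$F{\left(B,O \right)} = O + 179 B O$ ($F{\left(B,O \right)} = 179 B O + O = O + 179 B O$)
$P{\left(V,n \right)} = 1 + n + 2 V$ ($P{\left(V,n \right)} = \left(V + \left(1 + n\right)\right) + V = \left(1 + V + n\right) + V = 1 + n + 2 V$)
$u{\left(y \right)} = 2 + 31 y$ ($u{\left(y \right)} = 2 + \left(1 + 0 + 2 \cdot 15\right) y = 2 + \left(1 + 0 + 30\right) y = 2 + 31 y$)
$F{\left(-31,m{\left(15,-14 \right)} \right)} + u{\left(-35 \right)} = 3 \left(1 + 179 \left(-31\right)\right) + \left(2 + 31 \left(-35\right)\right) = 3 \left(1 - 5549\right) + \left(2 - 1085\right) = 3 \left(-5548\right) - 1083 = -16644 - 1083 = -17727$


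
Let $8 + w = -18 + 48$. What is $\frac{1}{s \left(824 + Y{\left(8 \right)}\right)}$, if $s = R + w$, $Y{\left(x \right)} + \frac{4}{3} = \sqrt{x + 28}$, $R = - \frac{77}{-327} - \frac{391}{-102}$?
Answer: $\frac{327}{7063969} \approx 4.6291 \cdot 10^{-5}$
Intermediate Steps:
$w = 22$ ($w = -8 + \left(-18 + 48\right) = -8 + 30 = 22$)
$R = \frac{887}{218}$ ($R = \left(-77\right) \left(- \frac{1}{327}\right) - - \frac{23}{6} = \frac{77}{327} + \frac{23}{6} = \frac{887}{218} \approx 4.0688$)
$Y{\left(x \right)} = - \frac{4}{3} + \sqrt{28 + x}$ ($Y{\left(x \right)} = - \frac{4}{3} + \sqrt{x + 28} = - \frac{4}{3} + \sqrt{28 + x}$)
$s = \frac{5683}{218}$ ($s = \frac{887}{218} + 22 = \frac{5683}{218} \approx 26.069$)
$\frac{1}{s \left(824 + Y{\left(8 \right)}\right)} = \frac{1}{\frac{5683}{218} \left(824 - \left(\frac{4}{3} - \sqrt{28 + 8}\right)\right)} = \frac{1}{\frac{5683}{218} \left(824 - \left(\frac{4}{3} - \sqrt{36}\right)\right)} = \frac{1}{\frac{5683}{218} \left(824 + \left(- \frac{4}{3} + 6\right)\right)} = \frac{1}{\frac{5683}{218} \left(824 + \frac{14}{3}\right)} = \frac{1}{\frac{5683}{218} \cdot \frac{2486}{3}} = \frac{1}{\frac{7063969}{327}} = \frac{327}{7063969}$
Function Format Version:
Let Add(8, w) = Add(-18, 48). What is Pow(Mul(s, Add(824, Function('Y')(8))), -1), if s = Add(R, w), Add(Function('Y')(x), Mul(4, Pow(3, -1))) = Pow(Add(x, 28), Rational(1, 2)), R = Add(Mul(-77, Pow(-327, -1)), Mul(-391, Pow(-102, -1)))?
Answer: Rational(327, 7063969) ≈ 4.6291e-5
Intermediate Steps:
w = 22 (w = Add(-8, Add(-18, 48)) = Add(-8, 30) = 22)
R = Rational(887, 218) (R = Add(Mul(-77, Rational(-1, 327)), Mul(-391, Rational(-1, 102))) = Add(Rational(77, 327), Rational(23, 6)) = Rational(887, 218) ≈ 4.0688)
Function('Y')(x) = Add(Rational(-4, 3), Pow(Add(28, x), Rational(1, 2))) (Function('Y')(x) = Add(Rational(-4, 3), Pow(Add(x, 28), Rational(1, 2))) = Add(Rational(-4, 3), Pow(Add(28, x), Rational(1, 2))))
s = Rational(5683, 218) (s = Add(Rational(887, 218), 22) = Rational(5683, 218) ≈ 26.069)
Pow(Mul(s, Add(824, Function('Y')(8))), -1) = Pow(Mul(Rational(5683, 218), Add(824, Add(Rational(-4, 3), Pow(Add(28, 8), Rational(1, 2))))), -1) = Pow(Mul(Rational(5683, 218), Add(824, Add(Rational(-4, 3), Pow(36, Rational(1, 2))))), -1) = Pow(Mul(Rational(5683, 218), Add(824, Add(Rational(-4, 3), 6))), -1) = Pow(Mul(Rational(5683, 218), Add(824, Rational(14, 3))), -1) = Pow(Mul(Rational(5683, 218), Rational(2486, 3)), -1) = Pow(Rational(7063969, 327), -1) = Rational(327, 7063969)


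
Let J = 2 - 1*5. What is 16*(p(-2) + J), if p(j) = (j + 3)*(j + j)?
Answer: -112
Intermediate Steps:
J = -3 (J = 2 - 5 = -3)
p(j) = 2*j*(3 + j) (p(j) = (3 + j)*(2*j) = 2*j*(3 + j))
16*(p(-2) + J) = 16*(2*(-2)*(3 - 2) - 3) = 16*(2*(-2)*1 - 3) = 16*(-4 - 3) = 16*(-7) = -112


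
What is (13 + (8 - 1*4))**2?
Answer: 289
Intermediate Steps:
(13 + (8 - 1*4))**2 = (13 + (8 - 4))**2 = (13 + 4)**2 = 17**2 = 289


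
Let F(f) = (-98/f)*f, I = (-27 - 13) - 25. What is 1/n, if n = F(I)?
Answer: -1/98 ≈ -0.010204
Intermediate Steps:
I = -65 (I = -40 - 25 = -65)
F(f) = -98
n = -98
1/n = 1/(-98) = -1/98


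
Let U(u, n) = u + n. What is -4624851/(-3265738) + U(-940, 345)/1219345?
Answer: 161067023671/113773180046 ≈ 1.4157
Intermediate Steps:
U(u, n) = n + u
-4624851/(-3265738) + U(-940, 345)/1219345 = -4624851/(-3265738) + (345 - 940)/1219345 = -4624851*(-1/3265738) - 595*1/1219345 = 660693/466534 - 119/243869 = 161067023671/113773180046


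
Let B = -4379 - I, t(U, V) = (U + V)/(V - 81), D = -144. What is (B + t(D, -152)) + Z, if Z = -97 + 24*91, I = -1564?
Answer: -169328/233 ≈ -726.73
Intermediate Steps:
t(U, V) = (U + V)/(-81 + V)
Z = 2087 (Z = -97 + 2184 = 2087)
B = -2815 (B = -4379 - 1*(-1564) = -4379 + 1564 = -2815)
(B + t(D, -152)) + Z = (-2815 + (-144 - 152)/(-81 - 152)) + 2087 = (-2815 - 296/(-233)) + 2087 = (-2815 - 1/233*(-296)) + 2087 = (-2815 + 296/233) + 2087 = -655599/233 + 2087 = -169328/233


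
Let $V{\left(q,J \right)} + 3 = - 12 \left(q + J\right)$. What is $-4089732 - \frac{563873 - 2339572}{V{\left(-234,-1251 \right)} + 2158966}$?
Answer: $- \frac{8902457316457}{2176783} \approx -4.0897 \cdot 10^{6}$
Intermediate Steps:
$V{\left(q,J \right)} = -3 - 12 J - 12 q$ ($V{\left(q,J \right)} = -3 - 12 \left(q + J\right) = -3 - 12 \left(J + q\right) = -3 - \left(12 J + 12 q\right) = -3 - 12 J - 12 q$)
$-4089732 - \frac{563873 - 2339572}{V{\left(-234,-1251 \right)} + 2158966} = -4089732 - \frac{563873 - 2339572}{\left(-3 - -15012 - -2808\right) + 2158966} = -4089732 - - \frac{1775699}{\left(-3 + 15012 + 2808\right) + 2158966} = -4089732 - - \frac{1775699}{17817 + 2158966} = -4089732 - - \frac{1775699}{2176783} = -4089732 + \frac{1775699}{2176783} = - \frac{8902457316457}{2176783}$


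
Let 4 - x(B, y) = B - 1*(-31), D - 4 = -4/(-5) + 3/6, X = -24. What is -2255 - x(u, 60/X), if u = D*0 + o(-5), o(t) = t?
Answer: -2233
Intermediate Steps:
D = 53/10 (D = 4 + (-4/(-5) + 3/6) = 4 + (-4*(-⅕) + 3*(⅙)) = 4 + (⅘ + ½) = 4 + 13/10 = 53/10 ≈ 5.3000)
u = -5 (u = (53/10)*0 - 5 = 0 - 5 = -5)
x(B, y) = -27 - B (x(B, y) = 4 - (B - 1*(-31)) = 4 - (B + 31) = 4 - (31 + B) = 4 + (-31 - B) = -27 - B)
-2255 - x(u, 60/X) = -2255 - (-27 - 1*(-5)) = -2255 - (-27 + 5) = -2255 - 1*(-22) = -2255 + 22 = -2233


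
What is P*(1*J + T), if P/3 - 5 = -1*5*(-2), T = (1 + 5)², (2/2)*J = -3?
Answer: 1485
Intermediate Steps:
J = -3
T = 36 (T = 6² = 36)
P = 45 (P = 15 + 3*(-1*5*(-2)) = 15 + 3*(-5*(-2)) = 15 + 3*10 = 15 + 30 = 45)
P*(1*J + T) = 45*(1*(-3) + 36) = 45*(-3 + 36) = 45*33 = 1485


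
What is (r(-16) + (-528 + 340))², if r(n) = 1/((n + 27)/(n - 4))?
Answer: 4359744/121 ≈ 36031.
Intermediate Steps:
r(n) = (-4 + n)/(27 + n) (r(n) = 1/((27 + n)/(-4 + n)) = (-4 + n)/(27 + n))
(r(-16) + (-528 + 340))² = ((-4 - 16)/(27 - 16) + (-528 + 340))² = (-20/11 - 188)² = (-2088/11)² = 4359744/121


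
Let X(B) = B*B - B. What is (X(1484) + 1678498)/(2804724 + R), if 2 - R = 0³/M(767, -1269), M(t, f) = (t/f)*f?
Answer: 1939635/1402363 ≈ 1.3831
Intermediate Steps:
M(t, f) = t
X(B) = B² - B
R = 2 (R = 2 - 0³/767 = 2 - 0/767 = 2 - 1*0 = 2 + 0 = 2)
(X(1484) + 1678498)/(2804724 + R) = (1484*(-1 + 1484) + 1678498)/(2804724 + 2) = (1484*1483 + 1678498)/2804726 = (2200772 + 1678498)*(1/2804726) = 3879270*(1/2804726) = 1939635/1402363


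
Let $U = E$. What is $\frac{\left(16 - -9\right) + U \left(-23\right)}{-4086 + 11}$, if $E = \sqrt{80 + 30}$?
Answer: $- \frac{1}{163} + \frac{23 \sqrt{110}}{4075} \approx 0.053062$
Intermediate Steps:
$E = \sqrt{110} \approx 10.488$
$U = \sqrt{110} \approx 10.488$
$\frac{\left(16 - -9\right) + U \left(-23\right)}{-4086 + 11} = \frac{\left(16 - -9\right) + \sqrt{110} \left(-23\right)}{-4086 + 11} = \frac{\left(16 + 9\right) - 23 \sqrt{110}}{-4075} = \left(25 - 23 \sqrt{110}\right) \left(- \frac{1}{4075}\right) = - \frac{1}{163} + \frac{23 \sqrt{110}}{4075}$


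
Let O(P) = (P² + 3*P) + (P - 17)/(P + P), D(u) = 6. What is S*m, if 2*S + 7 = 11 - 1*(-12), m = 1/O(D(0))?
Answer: 96/637 ≈ 0.15071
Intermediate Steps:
O(P) = P² + 3*P + (-17 + P)/(2*P) (O(P) = (P² + 3*P) + (-17 + P)/((2*P)) = (P² + 3*P) + (-17 + P)*(1/(2*P)) = (P² + 3*P) + (-17 + P)/(2*P) = P² + 3*P + (-17 + P)/(2*P))
m = 12/637 (m = 1/(½ + 6² + 3*6 - 17/2/6) = 1/(½ + 36 + 18 - 17/2*⅙) = 1/(½ + 36 + 18 - 17/12) = 1/(637/12) = 12/637 ≈ 0.018838)
S = 8 (S = -7/2 + (11 - 1*(-12))/2 = -7/2 + (11 + 12)/2 = -7/2 + (½)*23 = -7/2 + 23/2 = 8)
S*m = 8*(12/637) = 96/637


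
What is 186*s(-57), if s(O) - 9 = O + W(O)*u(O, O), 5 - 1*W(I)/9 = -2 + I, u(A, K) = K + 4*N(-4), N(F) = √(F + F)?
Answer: -6115680 + 857088*I*√2 ≈ -6.1157e+6 + 1.2121e+6*I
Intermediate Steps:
N(F) = √2*√F (N(F) = √(2*F) = √2*√F)
u(A, K) = K + 8*I*√2 (u(A, K) = K + 4*(√2*√(-4)) = K + 4*(√2*(2*I)) = K + 4*(2*I*√2) = K + 8*I*√2)
W(I) = 63 - 9*I (W(I) = 45 - 9*(-2 + I) = 45 + (18 - 9*I) = 63 - 9*I)
s(O) = 9 + O + (63 - 9*O)*(O + 8*I*√2) (s(O) = 9 + (O + (63 - 9*O)*(O + 8*I*√2)) = 9 + O + (63 - 9*O)*(O + 8*I*√2))
186*s(-57) = 186*(9 - 57 - 9*(-7 - 57)*(-57 + 8*I*√2)) = 186*(9 - 57 - 9*(-64)*(-57 + 8*I*√2)) = 186*(9 - 57 + (-32832 + 4608*I*√2)) = 186*(-32880 + 4608*I*√2) = -6115680 + 857088*I*√2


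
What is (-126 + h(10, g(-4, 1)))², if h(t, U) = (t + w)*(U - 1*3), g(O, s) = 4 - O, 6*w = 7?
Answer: 177241/36 ≈ 4923.4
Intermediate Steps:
w = 7/6 (w = (⅙)*7 = 7/6 ≈ 1.1667)
h(t, U) = (-3 + U)*(7/6 + t) (h(t, U) = (t + 7/6)*(U - 1*3) = (7/6 + t)*(U - 3) = (7/6 + t)*(-3 + U) = (-3 + U)*(7/6 + t))
(-126 + h(10, g(-4, 1)))² = (-126 + (-7/2 - 3*10 + 7*(4 - 1*(-4))/6 + (4 - 1*(-4))*10))² = (-126 + (-7/2 - 30 + 7*(4 + 4)/6 + (4 + 4)*10))² = (-126 + (-7/2 - 30 + (7/6)*8 + 8*10))² = (-126 + (-7/2 - 30 + 28/3 + 80))² = (-126 + 335/6)² = (-421/6)² = 177241/36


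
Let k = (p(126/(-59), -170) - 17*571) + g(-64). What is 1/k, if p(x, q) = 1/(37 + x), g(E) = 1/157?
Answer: -322949/3134854623 ≈ -0.00010302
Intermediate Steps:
g(E) = 1/157
k = -3134854623/322949 (k = (1/(37 + 126/(-59)) - 17*571) + 1/157 = (1/(37 + 126*(-1/59)) - 9707) + 1/157 = (1/(37 - 126/59) - 9707) + 1/157 = (1/(2057/59) - 9707) + 1/157 = (59/2057 - 9707) + 1/157 = -19967240/2057 + 1/157 = -3134854623/322949 ≈ -9707.0)
1/k = 1/(-3134854623/322949) = -322949/3134854623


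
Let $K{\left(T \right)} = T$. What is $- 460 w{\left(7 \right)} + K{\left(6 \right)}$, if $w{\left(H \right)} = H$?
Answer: $-3214$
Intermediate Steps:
$- 460 w{\left(7 \right)} + K{\left(6 \right)} = \left(-460\right) 7 + 6 = -3220 + 6 = -3214$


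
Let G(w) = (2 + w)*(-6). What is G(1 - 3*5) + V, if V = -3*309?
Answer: -855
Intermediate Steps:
G(w) = -12 - 6*w
V = -927
G(1 - 3*5) + V = (-12 - 6*(1 - 3*5)) - 927 = (-12 - 6*(1 - 15)) - 927 = (-12 - 6*(-14)) - 927 = (-12 + 84) - 927 = 72 - 927 = -855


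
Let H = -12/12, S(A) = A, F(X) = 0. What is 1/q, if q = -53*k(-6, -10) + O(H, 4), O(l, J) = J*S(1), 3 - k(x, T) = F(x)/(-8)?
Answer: -1/155 ≈ -0.0064516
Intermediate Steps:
H = -1 (H = -12*1/12 = -1)
k(x, T) = 3 (k(x, T) = 3 - 0/(-8) = 3 - 0*(-1)/8 = 3 - 1*0 = 3 + 0 = 3)
O(l, J) = J (O(l, J) = J*1 = J)
q = -155 (q = -53*3 + 4 = -159 + 4 = -155)
1/q = 1/(-155) = -1/155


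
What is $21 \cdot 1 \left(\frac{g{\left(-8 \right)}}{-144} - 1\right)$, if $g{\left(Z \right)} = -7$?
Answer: $- \frac{959}{48} \approx -19.979$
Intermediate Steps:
$21 \cdot 1 \left(\frac{g{\left(-8 \right)}}{-144} - 1\right) = 21 \cdot 1 \left(- \frac{7}{-144} - 1\right) = 21 \left(\left(-7\right) \left(- \frac{1}{144}\right) + \left(-1 + 0\right)\right) = 21 \left(\frac{7}{144} - 1\right) = 21 \left(- \frac{137}{144}\right) = - \frac{959}{48}$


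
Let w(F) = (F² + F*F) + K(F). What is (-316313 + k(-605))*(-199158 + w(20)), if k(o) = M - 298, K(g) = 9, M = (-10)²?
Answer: 62779640339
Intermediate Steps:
M = 100
w(F) = 9 + 2*F² (w(F) = (F² + F*F) + 9 = (F² + F²) + 9 = 2*F² + 9 = 9 + 2*F²)
k(o) = -198 (k(o) = 100 - 298 = -198)
(-316313 + k(-605))*(-199158 + w(20)) = (-316313 - 198)*(-199158 + (9 + 2*20²)) = -316511*(-199158 + (9 + 2*400)) = -316511*(-199158 + (9 + 800)) = -316511*(-199158 + 809) = -316511*(-198349) = 62779640339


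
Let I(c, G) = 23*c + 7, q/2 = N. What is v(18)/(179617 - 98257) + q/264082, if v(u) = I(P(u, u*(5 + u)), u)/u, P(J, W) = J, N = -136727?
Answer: -200178367699/193371403680 ≈ -1.0352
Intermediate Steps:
q = -273454 (q = 2*(-136727) = -273454)
I(c, G) = 7 + 23*c
v(u) = (7 + 23*u)/u
v(18)/(179617 - 98257) + q/264082 = (23 + 7/18)/(179617 - 98257) - 273454/264082 = (23 + 7*(1/18))/81360 - 273454*1/264082 = (23 + 7/18)*(1/81360) - 136727/132041 = (421/18)*(1/81360) - 136727/132041 = 421/1464480 - 136727/132041 = -200178367699/193371403680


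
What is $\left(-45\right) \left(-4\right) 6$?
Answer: $1080$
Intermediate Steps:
$\left(-45\right) \left(-4\right) 6 = 180 \cdot 6 = 1080$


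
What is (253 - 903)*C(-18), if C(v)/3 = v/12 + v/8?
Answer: 14625/2 ≈ 7312.5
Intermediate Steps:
C(v) = 5*v/8 (C(v) = 3*(v/12 + v/8) = 3*(5*v/24) = 5*v/8)
(253 - 903)*C(-18) = (253 - 903)*((5/8)*(-18)) = -650*(-45/4) = 14625/2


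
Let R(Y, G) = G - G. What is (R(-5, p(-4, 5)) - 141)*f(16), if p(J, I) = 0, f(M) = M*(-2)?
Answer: 4512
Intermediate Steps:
f(M) = -2*M
R(Y, G) = 0
(R(-5, p(-4, 5)) - 141)*f(16) = (0 - 141)*(-2*16) = -141*(-32) = 4512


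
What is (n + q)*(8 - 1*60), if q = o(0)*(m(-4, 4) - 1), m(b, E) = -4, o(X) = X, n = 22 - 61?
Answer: 2028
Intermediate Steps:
n = -39
q = 0 (q = 0*(-4 - 1) = 0*(-5) = 0)
(n + q)*(8 - 1*60) = (-39 + 0)*(8 - 1*60) = -39*(8 - 60) = -39*(-52) = 2028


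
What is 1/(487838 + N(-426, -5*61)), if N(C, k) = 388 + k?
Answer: 1/487921 ≈ 2.0495e-6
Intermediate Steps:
1/(487838 + N(-426, -5*61)) = 1/(487838 + (388 - 5*61)) = 1/(487838 + (388 - 305)) = 1/(487838 + 83) = 1/487921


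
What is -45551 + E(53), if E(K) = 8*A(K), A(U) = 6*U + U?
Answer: -42583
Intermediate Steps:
A(U) = 7*U
E(K) = 56*K (E(K) = 8*(7*K) = 56*K)
-45551 + E(53) = -45551 + 56*53 = -45551 + 2968 = -42583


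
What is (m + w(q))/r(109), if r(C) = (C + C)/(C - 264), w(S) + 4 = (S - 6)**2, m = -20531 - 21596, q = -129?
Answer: 1852715/109 ≈ 16997.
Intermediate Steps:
m = -42127
w(S) = -4 + (-6 + S)**2 (w(S) = -4 + (S - 6)**2 = -4 + (-6 + S)**2)
r(C) = 2*C/(-264 + C) (r(C) = (2*C)/(-264 + C) = 2*C/(-264 + C))
(m + w(q))/r(109) = (-42127 + (-4 + (-6 - 129)**2))/((2*109/(-264 + 109))) = (-42127 + (-4 + (-135)**2))/((2*109/(-155))) = (-42127 + (-4 + 18225))/((2*109*(-1/155))) = (-42127 + 18221)/(-218/155) = -23906*(-155/218) = 1852715/109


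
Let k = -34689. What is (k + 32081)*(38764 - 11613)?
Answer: -70809808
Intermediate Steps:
(k + 32081)*(38764 - 11613) = (-34689 + 32081)*(38764 - 11613) = -2608*27151 = -70809808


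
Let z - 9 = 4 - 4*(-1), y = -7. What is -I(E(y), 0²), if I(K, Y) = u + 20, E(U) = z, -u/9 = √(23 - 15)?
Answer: -20 + 18*√2 ≈ 5.4558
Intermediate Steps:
u = -18*√2 (u = -9*√(23 - 15) = -18*√2 ≈ -25.456)
z = 17 (z = 9 + (4 - 4*(-1)) = 9 + (4 + 4) = 9 + 8 = 17)
E(U) = 17
I(K, Y) = 20 - 18*√2 (I(K, Y) = -18*√2 + 20 = 20 - 18*√2)
-I(E(y), 0²) = -(20 - 18*√2) = -20 + 18*√2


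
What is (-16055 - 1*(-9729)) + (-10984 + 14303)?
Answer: -3007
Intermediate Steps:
(-16055 - 1*(-9729)) + (-10984 + 14303) = (-16055 + 9729) + 3319 = -6326 + 3319 = -3007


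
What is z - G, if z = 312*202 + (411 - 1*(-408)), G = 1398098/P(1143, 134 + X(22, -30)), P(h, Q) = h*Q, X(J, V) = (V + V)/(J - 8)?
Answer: 33124643903/518922 ≈ 63834.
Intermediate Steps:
X(J, V) = 2*V/(-8 + J) (X(J, V) = (2*V)/(-8 + J) = 2*V/(-8 + J))
P(h, Q) = Q*h
G = 4893343/518922 (G = 1398098/(((134 + 2*(-30)/(-8 + 22))*1143)) = 1398098/(((134 + 2*(-30)/14)*1143)) = 1398098/(((134 + 2*(-30)*(1/14))*1143)) = 1398098/(((134 - 30/7)*1143)) = 1398098/(((908/7)*1143)) = 1398098/(1037844/7) = 1398098*(7/1037844) = 4893343/518922 ≈ 9.4298)
z = 63843 (z = 63024 + (411 + 408) = 63024 + 819 = 63843)
z - G = 63843 - 1*4893343/518922 = 63843 - 4893343/518922 = 33124643903/518922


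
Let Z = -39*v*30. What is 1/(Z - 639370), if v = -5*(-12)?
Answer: -1/709570 ≈ -1.4093e-6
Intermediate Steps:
v = 60
Z = -70200 (Z = -39*60*30 = -2340*30 = -70200)
1/(Z - 639370) = 1/(-70200 - 639370) = 1/(-709570) = -1/709570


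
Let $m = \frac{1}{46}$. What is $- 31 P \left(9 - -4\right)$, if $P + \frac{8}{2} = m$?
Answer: $\frac{73749}{46} \approx 1603.2$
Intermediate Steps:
$m = \frac{1}{46} \approx 0.021739$
$P = - \frac{183}{46}$ ($P = -4 + \frac{1}{46} = - \frac{183}{46} \approx -3.9783$)
$- 31 P \left(9 - -4\right) = \left(-31\right) \left(- \frac{183}{46}\right) \left(9 - -4\right) = \frac{5673 \left(9 + 4\right)}{46} = \frac{5673}{46} \cdot 13 = \frac{73749}{46}$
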